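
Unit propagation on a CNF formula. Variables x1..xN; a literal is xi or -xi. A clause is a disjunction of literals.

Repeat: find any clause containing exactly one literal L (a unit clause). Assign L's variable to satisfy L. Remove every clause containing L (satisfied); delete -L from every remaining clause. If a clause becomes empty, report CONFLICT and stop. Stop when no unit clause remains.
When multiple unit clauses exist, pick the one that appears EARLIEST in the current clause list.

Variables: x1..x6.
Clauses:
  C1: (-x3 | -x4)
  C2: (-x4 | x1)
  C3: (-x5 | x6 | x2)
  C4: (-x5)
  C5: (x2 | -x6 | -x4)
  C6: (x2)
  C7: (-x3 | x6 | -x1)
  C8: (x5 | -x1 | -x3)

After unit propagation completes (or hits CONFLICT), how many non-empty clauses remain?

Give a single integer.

Answer: 4

Derivation:
unit clause [-5] forces x5=F; simplify:
  drop 5 from [5, -1, -3] -> [-1, -3]
  satisfied 2 clause(s); 6 remain; assigned so far: [5]
unit clause [2] forces x2=T; simplify:
  satisfied 2 clause(s); 4 remain; assigned so far: [2, 5]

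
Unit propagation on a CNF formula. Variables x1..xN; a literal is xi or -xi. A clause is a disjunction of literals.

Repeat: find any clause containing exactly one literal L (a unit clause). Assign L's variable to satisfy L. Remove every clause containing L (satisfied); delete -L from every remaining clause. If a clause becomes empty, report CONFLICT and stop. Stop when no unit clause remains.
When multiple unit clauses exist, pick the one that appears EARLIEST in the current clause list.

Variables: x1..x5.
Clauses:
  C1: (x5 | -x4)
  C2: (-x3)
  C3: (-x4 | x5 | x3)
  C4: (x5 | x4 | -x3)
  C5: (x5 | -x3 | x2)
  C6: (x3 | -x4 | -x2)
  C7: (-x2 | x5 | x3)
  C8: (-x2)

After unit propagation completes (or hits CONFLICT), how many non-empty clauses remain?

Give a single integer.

Answer: 2

Derivation:
unit clause [-3] forces x3=F; simplify:
  drop 3 from [-4, 5, 3] -> [-4, 5]
  drop 3 from [3, -4, -2] -> [-4, -2]
  drop 3 from [-2, 5, 3] -> [-2, 5]
  satisfied 3 clause(s); 5 remain; assigned so far: [3]
unit clause [-2] forces x2=F; simplify:
  satisfied 3 clause(s); 2 remain; assigned so far: [2, 3]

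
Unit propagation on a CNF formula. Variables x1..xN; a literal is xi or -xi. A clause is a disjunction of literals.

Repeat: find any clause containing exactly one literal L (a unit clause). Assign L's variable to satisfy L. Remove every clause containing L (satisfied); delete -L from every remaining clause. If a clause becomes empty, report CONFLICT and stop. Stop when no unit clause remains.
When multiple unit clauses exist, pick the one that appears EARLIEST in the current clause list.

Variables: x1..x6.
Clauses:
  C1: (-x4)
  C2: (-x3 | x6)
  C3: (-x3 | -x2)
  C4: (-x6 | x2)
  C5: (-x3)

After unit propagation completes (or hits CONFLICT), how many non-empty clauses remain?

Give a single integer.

Answer: 1

Derivation:
unit clause [-4] forces x4=F; simplify:
  satisfied 1 clause(s); 4 remain; assigned so far: [4]
unit clause [-3] forces x3=F; simplify:
  satisfied 3 clause(s); 1 remain; assigned so far: [3, 4]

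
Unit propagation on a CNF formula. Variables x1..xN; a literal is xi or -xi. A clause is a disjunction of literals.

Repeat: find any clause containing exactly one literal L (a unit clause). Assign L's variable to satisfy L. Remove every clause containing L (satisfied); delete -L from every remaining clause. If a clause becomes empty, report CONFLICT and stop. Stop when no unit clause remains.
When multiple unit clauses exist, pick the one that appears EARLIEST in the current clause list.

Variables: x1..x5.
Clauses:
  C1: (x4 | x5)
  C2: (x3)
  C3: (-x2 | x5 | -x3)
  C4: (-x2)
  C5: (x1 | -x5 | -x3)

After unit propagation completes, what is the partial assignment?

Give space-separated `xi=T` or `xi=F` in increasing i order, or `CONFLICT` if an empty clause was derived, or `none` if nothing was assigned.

unit clause [3] forces x3=T; simplify:
  drop -3 from [-2, 5, -3] -> [-2, 5]
  drop -3 from [1, -5, -3] -> [1, -5]
  satisfied 1 clause(s); 4 remain; assigned so far: [3]
unit clause [-2] forces x2=F; simplify:
  satisfied 2 clause(s); 2 remain; assigned so far: [2, 3]

Answer: x2=F x3=T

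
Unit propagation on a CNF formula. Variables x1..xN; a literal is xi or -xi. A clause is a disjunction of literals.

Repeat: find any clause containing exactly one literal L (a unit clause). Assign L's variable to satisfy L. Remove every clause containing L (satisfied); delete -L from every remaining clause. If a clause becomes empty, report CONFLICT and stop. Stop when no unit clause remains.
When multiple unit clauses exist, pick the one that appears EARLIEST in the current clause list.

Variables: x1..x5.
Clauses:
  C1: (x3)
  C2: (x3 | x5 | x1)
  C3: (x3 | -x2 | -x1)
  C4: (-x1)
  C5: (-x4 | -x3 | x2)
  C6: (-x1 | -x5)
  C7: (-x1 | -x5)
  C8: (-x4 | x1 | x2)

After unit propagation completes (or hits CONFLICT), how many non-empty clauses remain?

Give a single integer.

Answer: 2

Derivation:
unit clause [3] forces x3=T; simplify:
  drop -3 from [-4, -3, 2] -> [-4, 2]
  satisfied 3 clause(s); 5 remain; assigned so far: [3]
unit clause [-1] forces x1=F; simplify:
  drop 1 from [-4, 1, 2] -> [-4, 2]
  satisfied 3 clause(s); 2 remain; assigned so far: [1, 3]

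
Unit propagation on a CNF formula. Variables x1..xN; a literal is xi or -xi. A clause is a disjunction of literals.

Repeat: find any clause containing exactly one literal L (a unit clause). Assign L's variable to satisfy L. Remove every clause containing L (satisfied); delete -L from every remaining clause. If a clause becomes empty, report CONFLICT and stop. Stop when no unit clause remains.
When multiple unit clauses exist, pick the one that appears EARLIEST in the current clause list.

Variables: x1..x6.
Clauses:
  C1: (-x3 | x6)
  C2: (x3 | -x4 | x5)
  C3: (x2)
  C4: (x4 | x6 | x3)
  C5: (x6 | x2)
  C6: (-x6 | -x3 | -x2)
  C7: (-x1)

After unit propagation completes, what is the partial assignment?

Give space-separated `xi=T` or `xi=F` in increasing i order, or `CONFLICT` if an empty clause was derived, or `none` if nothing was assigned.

unit clause [2] forces x2=T; simplify:
  drop -2 from [-6, -3, -2] -> [-6, -3]
  satisfied 2 clause(s); 5 remain; assigned so far: [2]
unit clause [-1] forces x1=F; simplify:
  satisfied 1 clause(s); 4 remain; assigned so far: [1, 2]

Answer: x1=F x2=T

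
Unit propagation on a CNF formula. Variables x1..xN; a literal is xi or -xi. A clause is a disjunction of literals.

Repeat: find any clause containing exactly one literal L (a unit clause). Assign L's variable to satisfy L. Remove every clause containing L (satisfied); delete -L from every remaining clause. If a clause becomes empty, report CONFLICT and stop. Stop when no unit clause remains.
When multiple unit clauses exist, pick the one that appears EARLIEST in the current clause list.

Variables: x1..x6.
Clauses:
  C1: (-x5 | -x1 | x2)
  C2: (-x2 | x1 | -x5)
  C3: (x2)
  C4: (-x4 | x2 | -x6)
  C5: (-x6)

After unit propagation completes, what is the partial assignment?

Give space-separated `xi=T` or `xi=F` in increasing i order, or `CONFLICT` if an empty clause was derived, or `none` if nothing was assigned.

Answer: x2=T x6=F

Derivation:
unit clause [2] forces x2=T; simplify:
  drop -2 from [-2, 1, -5] -> [1, -5]
  satisfied 3 clause(s); 2 remain; assigned so far: [2]
unit clause [-6] forces x6=F; simplify:
  satisfied 1 clause(s); 1 remain; assigned so far: [2, 6]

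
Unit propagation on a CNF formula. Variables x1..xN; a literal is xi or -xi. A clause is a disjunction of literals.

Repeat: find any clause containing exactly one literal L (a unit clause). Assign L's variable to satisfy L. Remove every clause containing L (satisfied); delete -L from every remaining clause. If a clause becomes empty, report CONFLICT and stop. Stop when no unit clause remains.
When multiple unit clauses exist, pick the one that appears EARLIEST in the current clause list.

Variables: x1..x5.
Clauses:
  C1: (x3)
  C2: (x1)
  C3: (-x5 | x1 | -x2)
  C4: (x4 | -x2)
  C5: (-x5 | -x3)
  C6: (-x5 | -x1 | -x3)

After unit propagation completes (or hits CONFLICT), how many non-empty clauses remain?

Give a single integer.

Answer: 1

Derivation:
unit clause [3] forces x3=T; simplify:
  drop -3 from [-5, -3] -> [-5]
  drop -3 from [-5, -1, -3] -> [-5, -1]
  satisfied 1 clause(s); 5 remain; assigned so far: [3]
unit clause [1] forces x1=T; simplify:
  drop -1 from [-5, -1] -> [-5]
  satisfied 2 clause(s); 3 remain; assigned so far: [1, 3]
unit clause [-5] forces x5=F; simplify:
  satisfied 2 clause(s); 1 remain; assigned so far: [1, 3, 5]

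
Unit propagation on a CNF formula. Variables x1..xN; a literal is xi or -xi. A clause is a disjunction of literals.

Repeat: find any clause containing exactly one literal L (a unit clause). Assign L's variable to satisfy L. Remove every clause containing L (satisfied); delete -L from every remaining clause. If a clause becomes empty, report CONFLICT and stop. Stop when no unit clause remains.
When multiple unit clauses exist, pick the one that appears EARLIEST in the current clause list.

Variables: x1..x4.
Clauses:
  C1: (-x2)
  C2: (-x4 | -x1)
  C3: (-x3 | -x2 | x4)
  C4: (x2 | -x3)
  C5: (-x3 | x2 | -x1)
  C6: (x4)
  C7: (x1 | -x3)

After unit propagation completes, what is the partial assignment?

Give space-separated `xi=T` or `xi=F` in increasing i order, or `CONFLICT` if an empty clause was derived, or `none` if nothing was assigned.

Answer: x1=F x2=F x3=F x4=T

Derivation:
unit clause [-2] forces x2=F; simplify:
  drop 2 from [2, -3] -> [-3]
  drop 2 from [-3, 2, -1] -> [-3, -1]
  satisfied 2 clause(s); 5 remain; assigned so far: [2]
unit clause [-3] forces x3=F; simplify:
  satisfied 3 clause(s); 2 remain; assigned so far: [2, 3]
unit clause [4] forces x4=T; simplify:
  drop -4 from [-4, -1] -> [-1]
  satisfied 1 clause(s); 1 remain; assigned so far: [2, 3, 4]
unit clause [-1] forces x1=F; simplify:
  satisfied 1 clause(s); 0 remain; assigned so far: [1, 2, 3, 4]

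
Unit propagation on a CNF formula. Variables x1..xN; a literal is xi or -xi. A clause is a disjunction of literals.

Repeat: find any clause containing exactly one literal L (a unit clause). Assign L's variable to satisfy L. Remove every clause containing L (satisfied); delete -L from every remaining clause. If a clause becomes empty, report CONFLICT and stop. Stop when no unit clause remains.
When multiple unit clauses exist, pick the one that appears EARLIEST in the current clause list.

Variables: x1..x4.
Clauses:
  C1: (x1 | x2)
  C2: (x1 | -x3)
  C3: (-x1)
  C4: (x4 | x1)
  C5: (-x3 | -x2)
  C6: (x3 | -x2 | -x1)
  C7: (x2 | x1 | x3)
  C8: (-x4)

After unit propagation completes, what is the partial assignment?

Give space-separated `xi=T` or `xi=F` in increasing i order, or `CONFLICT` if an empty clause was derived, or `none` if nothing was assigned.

unit clause [-1] forces x1=F; simplify:
  drop 1 from [1, 2] -> [2]
  drop 1 from [1, -3] -> [-3]
  drop 1 from [4, 1] -> [4]
  drop 1 from [2, 1, 3] -> [2, 3]
  satisfied 2 clause(s); 6 remain; assigned so far: [1]
unit clause [2] forces x2=T; simplify:
  drop -2 from [-3, -2] -> [-3]
  satisfied 2 clause(s); 4 remain; assigned so far: [1, 2]
unit clause [-3] forces x3=F; simplify:
  satisfied 2 clause(s); 2 remain; assigned so far: [1, 2, 3]
unit clause [4] forces x4=T; simplify:
  drop -4 from [-4] -> [] (empty!)
  satisfied 1 clause(s); 1 remain; assigned so far: [1, 2, 3, 4]
CONFLICT (empty clause)

Answer: CONFLICT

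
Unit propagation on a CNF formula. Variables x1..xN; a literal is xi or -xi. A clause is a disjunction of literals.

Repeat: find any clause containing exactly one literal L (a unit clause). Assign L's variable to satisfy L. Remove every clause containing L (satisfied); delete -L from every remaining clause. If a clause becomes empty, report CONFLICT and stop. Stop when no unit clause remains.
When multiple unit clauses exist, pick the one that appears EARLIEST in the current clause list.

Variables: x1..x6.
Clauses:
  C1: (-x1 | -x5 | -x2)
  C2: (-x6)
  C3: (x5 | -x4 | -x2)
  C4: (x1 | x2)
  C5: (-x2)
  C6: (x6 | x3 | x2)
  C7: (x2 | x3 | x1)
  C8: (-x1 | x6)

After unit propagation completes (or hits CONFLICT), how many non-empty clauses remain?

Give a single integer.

Answer: 1

Derivation:
unit clause [-6] forces x6=F; simplify:
  drop 6 from [6, 3, 2] -> [3, 2]
  drop 6 from [-1, 6] -> [-1]
  satisfied 1 clause(s); 7 remain; assigned so far: [6]
unit clause [-2] forces x2=F; simplify:
  drop 2 from [1, 2] -> [1]
  drop 2 from [3, 2] -> [3]
  drop 2 from [2, 3, 1] -> [3, 1]
  satisfied 3 clause(s); 4 remain; assigned so far: [2, 6]
unit clause [1] forces x1=T; simplify:
  drop -1 from [-1] -> [] (empty!)
  satisfied 2 clause(s); 2 remain; assigned so far: [1, 2, 6]
CONFLICT (empty clause)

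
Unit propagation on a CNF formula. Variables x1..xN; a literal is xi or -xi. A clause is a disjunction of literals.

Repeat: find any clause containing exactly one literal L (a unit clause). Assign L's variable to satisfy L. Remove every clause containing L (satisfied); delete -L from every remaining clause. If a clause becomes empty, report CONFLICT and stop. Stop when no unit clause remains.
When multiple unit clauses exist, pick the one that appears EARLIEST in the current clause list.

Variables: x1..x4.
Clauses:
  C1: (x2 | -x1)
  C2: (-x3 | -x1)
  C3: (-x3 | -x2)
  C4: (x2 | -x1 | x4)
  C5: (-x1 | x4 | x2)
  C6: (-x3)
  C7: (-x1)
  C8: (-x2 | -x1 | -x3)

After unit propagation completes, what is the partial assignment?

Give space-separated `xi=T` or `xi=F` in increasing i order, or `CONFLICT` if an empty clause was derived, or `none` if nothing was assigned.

unit clause [-3] forces x3=F; simplify:
  satisfied 4 clause(s); 4 remain; assigned so far: [3]
unit clause [-1] forces x1=F; simplify:
  satisfied 4 clause(s); 0 remain; assigned so far: [1, 3]

Answer: x1=F x3=F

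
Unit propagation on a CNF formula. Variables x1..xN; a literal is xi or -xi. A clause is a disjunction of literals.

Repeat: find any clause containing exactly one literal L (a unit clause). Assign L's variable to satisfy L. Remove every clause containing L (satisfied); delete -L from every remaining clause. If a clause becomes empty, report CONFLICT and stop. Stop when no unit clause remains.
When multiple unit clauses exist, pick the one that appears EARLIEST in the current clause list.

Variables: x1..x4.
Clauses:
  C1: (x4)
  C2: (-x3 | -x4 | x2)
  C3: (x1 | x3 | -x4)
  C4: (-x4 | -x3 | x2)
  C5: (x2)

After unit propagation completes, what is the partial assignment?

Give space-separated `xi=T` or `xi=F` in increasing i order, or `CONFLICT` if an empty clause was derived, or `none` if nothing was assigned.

Answer: x2=T x4=T

Derivation:
unit clause [4] forces x4=T; simplify:
  drop -4 from [-3, -4, 2] -> [-3, 2]
  drop -4 from [1, 3, -4] -> [1, 3]
  drop -4 from [-4, -3, 2] -> [-3, 2]
  satisfied 1 clause(s); 4 remain; assigned so far: [4]
unit clause [2] forces x2=T; simplify:
  satisfied 3 clause(s); 1 remain; assigned so far: [2, 4]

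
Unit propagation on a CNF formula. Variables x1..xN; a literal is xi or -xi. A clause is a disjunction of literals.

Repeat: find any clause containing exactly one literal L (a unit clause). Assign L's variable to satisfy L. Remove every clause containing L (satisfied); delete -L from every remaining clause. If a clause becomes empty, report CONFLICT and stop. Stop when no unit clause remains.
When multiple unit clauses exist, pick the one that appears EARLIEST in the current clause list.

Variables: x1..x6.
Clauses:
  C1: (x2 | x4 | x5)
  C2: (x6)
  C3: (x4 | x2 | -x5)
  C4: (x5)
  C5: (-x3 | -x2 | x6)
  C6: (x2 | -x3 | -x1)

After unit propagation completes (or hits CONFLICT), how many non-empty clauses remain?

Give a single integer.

Answer: 2

Derivation:
unit clause [6] forces x6=T; simplify:
  satisfied 2 clause(s); 4 remain; assigned so far: [6]
unit clause [5] forces x5=T; simplify:
  drop -5 from [4, 2, -5] -> [4, 2]
  satisfied 2 clause(s); 2 remain; assigned so far: [5, 6]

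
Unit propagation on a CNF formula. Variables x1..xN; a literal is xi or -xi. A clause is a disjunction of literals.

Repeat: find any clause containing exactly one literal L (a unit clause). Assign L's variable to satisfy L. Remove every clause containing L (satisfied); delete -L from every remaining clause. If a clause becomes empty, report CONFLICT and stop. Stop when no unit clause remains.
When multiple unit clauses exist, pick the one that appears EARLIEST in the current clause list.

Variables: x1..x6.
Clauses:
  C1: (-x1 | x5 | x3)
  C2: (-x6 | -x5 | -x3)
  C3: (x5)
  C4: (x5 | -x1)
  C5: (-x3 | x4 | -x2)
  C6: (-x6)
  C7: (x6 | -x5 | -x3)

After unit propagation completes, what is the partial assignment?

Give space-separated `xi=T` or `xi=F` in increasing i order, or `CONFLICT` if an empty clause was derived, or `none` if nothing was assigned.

unit clause [5] forces x5=T; simplify:
  drop -5 from [-6, -5, -3] -> [-6, -3]
  drop -5 from [6, -5, -3] -> [6, -3]
  satisfied 3 clause(s); 4 remain; assigned so far: [5]
unit clause [-6] forces x6=F; simplify:
  drop 6 from [6, -3] -> [-3]
  satisfied 2 clause(s); 2 remain; assigned so far: [5, 6]
unit clause [-3] forces x3=F; simplify:
  satisfied 2 clause(s); 0 remain; assigned so far: [3, 5, 6]

Answer: x3=F x5=T x6=F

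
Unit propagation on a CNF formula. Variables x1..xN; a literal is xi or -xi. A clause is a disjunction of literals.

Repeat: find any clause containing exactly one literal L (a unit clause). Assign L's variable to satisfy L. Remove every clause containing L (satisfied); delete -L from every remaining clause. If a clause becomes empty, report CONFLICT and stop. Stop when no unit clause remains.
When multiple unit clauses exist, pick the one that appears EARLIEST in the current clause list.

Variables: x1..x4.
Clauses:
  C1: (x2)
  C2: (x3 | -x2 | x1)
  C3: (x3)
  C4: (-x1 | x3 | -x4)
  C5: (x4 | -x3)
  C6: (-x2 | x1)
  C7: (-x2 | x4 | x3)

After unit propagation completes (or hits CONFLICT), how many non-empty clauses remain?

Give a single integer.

unit clause [2] forces x2=T; simplify:
  drop -2 from [3, -2, 1] -> [3, 1]
  drop -2 from [-2, 1] -> [1]
  drop -2 from [-2, 4, 3] -> [4, 3]
  satisfied 1 clause(s); 6 remain; assigned so far: [2]
unit clause [3] forces x3=T; simplify:
  drop -3 from [4, -3] -> [4]
  satisfied 4 clause(s); 2 remain; assigned so far: [2, 3]
unit clause [4] forces x4=T; simplify:
  satisfied 1 clause(s); 1 remain; assigned so far: [2, 3, 4]
unit clause [1] forces x1=T; simplify:
  satisfied 1 clause(s); 0 remain; assigned so far: [1, 2, 3, 4]

Answer: 0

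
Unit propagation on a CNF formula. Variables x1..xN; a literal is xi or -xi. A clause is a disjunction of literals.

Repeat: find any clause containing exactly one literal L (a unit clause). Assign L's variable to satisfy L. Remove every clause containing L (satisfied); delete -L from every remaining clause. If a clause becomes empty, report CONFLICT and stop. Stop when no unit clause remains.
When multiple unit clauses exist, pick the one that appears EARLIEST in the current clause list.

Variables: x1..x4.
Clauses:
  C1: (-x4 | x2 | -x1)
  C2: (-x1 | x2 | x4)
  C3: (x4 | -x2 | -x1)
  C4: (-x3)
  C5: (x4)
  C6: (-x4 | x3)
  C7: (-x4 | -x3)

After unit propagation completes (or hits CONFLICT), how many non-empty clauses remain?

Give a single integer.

unit clause [-3] forces x3=F; simplify:
  drop 3 from [-4, 3] -> [-4]
  satisfied 2 clause(s); 5 remain; assigned so far: [3]
unit clause [4] forces x4=T; simplify:
  drop -4 from [-4, 2, -1] -> [2, -1]
  drop -4 from [-4] -> [] (empty!)
  satisfied 3 clause(s); 2 remain; assigned so far: [3, 4]
CONFLICT (empty clause)

Answer: 1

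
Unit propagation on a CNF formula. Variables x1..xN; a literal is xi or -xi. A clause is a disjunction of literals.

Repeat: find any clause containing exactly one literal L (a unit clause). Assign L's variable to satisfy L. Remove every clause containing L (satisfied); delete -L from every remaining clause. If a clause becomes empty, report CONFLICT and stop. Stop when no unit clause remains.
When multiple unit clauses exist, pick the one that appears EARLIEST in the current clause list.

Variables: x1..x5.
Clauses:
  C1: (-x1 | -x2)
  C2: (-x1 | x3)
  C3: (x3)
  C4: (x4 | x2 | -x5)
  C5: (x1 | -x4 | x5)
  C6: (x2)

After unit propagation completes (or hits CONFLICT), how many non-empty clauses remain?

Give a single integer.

Answer: 1

Derivation:
unit clause [3] forces x3=T; simplify:
  satisfied 2 clause(s); 4 remain; assigned so far: [3]
unit clause [2] forces x2=T; simplify:
  drop -2 from [-1, -2] -> [-1]
  satisfied 2 clause(s); 2 remain; assigned so far: [2, 3]
unit clause [-1] forces x1=F; simplify:
  drop 1 from [1, -4, 5] -> [-4, 5]
  satisfied 1 clause(s); 1 remain; assigned so far: [1, 2, 3]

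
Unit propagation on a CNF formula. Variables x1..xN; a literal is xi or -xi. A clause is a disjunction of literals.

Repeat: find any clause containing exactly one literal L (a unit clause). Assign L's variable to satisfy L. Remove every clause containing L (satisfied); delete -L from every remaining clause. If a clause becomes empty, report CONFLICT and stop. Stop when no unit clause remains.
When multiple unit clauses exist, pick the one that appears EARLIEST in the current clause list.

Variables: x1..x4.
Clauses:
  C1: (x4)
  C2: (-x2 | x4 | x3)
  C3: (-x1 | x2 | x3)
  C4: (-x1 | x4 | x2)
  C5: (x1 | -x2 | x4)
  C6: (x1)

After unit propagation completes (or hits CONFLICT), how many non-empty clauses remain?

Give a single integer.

Answer: 1

Derivation:
unit clause [4] forces x4=T; simplify:
  satisfied 4 clause(s); 2 remain; assigned so far: [4]
unit clause [1] forces x1=T; simplify:
  drop -1 from [-1, 2, 3] -> [2, 3]
  satisfied 1 clause(s); 1 remain; assigned so far: [1, 4]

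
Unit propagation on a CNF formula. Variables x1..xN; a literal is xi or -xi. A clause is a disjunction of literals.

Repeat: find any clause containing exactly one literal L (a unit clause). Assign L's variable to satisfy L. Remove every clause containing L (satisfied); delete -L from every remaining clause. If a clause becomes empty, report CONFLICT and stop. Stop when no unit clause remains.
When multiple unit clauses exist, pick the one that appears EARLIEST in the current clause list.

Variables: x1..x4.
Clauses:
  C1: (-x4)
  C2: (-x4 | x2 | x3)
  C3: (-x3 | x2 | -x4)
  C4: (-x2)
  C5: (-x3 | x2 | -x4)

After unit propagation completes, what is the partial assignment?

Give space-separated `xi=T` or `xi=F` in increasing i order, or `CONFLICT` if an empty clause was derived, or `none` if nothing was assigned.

Answer: x2=F x4=F

Derivation:
unit clause [-4] forces x4=F; simplify:
  satisfied 4 clause(s); 1 remain; assigned so far: [4]
unit clause [-2] forces x2=F; simplify:
  satisfied 1 clause(s); 0 remain; assigned so far: [2, 4]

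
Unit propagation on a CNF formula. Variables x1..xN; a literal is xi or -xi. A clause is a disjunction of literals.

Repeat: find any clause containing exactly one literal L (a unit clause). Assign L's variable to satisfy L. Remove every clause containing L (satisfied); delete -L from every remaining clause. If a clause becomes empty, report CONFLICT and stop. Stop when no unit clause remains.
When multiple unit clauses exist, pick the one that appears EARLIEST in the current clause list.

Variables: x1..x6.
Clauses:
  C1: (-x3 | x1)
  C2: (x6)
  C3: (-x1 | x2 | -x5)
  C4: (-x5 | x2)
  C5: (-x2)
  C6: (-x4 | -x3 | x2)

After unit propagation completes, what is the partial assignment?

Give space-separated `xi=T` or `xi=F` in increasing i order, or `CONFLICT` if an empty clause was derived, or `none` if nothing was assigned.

Answer: x2=F x5=F x6=T

Derivation:
unit clause [6] forces x6=T; simplify:
  satisfied 1 clause(s); 5 remain; assigned so far: [6]
unit clause [-2] forces x2=F; simplify:
  drop 2 from [-1, 2, -5] -> [-1, -5]
  drop 2 from [-5, 2] -> [-5]
  drop 2 from [-4, -3, 2] -> [-4, -3]
  satisfied 1 clause(s); 4 remain; assigned so far: [2, 6]
unit clause [-5] forces x5=F; simplify:
  satisfied 2 clause(s); 2 remain; assigned so far: [2, 5, 6]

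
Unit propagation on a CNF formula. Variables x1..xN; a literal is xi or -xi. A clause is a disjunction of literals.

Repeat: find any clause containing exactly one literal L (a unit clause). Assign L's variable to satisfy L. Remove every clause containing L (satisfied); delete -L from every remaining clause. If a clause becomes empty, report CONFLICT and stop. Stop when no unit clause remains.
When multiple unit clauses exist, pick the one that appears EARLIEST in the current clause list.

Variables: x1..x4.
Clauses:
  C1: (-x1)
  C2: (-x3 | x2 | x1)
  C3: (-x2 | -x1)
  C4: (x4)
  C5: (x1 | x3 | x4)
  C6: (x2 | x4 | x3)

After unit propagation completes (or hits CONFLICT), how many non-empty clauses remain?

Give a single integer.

Answer: 1

Derivation:
unit clause [-1] forces x1=F; simplify:
  drop 1 from [-3, 2, 1] -> [-3, 2]
  drop 1 from [1, 3, 4] -> [3, 4]
  satisfied 2 clause(s); 4 remain; assigned so far: [1]
unit clause [4] forces x4=T; simplify:
  satisfied 3 clause(s); 1 remain; assigned so far: [1, 4]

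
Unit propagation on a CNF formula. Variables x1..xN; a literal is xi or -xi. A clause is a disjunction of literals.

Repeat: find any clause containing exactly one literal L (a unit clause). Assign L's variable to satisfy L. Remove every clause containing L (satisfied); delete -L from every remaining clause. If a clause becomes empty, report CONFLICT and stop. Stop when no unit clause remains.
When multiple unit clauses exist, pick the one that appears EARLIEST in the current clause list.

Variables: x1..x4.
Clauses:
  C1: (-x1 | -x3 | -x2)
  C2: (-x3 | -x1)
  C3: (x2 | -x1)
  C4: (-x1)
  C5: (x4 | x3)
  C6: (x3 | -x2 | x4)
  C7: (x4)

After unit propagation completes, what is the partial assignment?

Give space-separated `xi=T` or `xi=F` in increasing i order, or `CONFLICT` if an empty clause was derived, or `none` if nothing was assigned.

Answer: x1=F x4=T

Derivation:
unit clause [-1] forces x1=F; simplify:
  satisfied 4 clause(s); 3 remain; assigned so far: [1]
unit clause [4] forces x4=T; simplify:
  satisfied 3 clause(s); 0 remain; assigned so far: [1, 4]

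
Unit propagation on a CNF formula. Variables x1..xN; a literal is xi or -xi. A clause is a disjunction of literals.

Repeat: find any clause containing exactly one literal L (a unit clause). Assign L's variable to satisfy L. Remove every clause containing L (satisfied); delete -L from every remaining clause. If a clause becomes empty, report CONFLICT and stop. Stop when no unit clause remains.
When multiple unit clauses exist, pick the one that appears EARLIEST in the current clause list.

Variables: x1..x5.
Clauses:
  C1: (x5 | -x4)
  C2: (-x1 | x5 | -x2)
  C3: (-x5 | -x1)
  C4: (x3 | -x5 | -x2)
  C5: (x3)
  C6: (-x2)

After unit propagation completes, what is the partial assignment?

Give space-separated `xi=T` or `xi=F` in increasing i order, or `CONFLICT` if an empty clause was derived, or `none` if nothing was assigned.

unit clause [3] forces x3=T; simplify:
  satisfied 2 clause(s); 4 remain; assigned so far: [3]
unit clause [-2] forces x2=F; simplify:
  satisfied 2 clause(s); 2 remain; assigned so far: [2, 3]

Answer: x2=F x3=T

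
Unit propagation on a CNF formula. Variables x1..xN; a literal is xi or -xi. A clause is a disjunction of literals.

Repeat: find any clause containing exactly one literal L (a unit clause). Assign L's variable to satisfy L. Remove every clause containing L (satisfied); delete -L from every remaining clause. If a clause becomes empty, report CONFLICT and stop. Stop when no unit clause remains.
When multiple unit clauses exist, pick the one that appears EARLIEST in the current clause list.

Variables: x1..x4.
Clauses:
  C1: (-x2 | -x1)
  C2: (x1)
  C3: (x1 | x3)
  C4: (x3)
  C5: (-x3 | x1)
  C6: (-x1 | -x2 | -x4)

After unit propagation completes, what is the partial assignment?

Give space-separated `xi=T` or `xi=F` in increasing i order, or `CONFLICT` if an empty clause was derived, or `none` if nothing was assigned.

Answer: x1=T x2=F x3=T

Derivation:
unit clause [1] forces x1=T; simplify:
  drop -1 from [-2, -1] -> [-2]
  drop -1 from [-1, -2, -4] -> [-2, -4]
  satisfied 3 clause(s); 3 remain; assigned so far: [1]
unit clause [-2] forces x2=F; simplify:
  satisfied 2 clause(s); 1 remain; assigned so far: [1, 2]
unit clause [3] forces x3=T; simplify:
  satisfied 1 clause(s); 0 remain; assigned so far: [1, 2, 3]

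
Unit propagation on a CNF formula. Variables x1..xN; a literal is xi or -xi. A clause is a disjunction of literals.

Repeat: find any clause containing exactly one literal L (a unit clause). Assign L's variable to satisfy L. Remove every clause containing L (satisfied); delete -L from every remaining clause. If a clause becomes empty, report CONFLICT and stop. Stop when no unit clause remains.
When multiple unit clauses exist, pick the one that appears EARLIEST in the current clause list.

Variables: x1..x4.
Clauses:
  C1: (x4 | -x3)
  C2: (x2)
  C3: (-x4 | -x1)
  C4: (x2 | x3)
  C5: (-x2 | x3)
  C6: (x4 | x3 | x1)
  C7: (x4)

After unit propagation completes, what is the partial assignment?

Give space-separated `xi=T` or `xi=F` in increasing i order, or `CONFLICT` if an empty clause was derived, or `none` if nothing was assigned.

Answer: x1=F x2=T x3=T x4=T

Derivation:
unit clause [2] forces x2=T; simplify:
  drop -2 from [-2, 3] -> [3]
  satisfied 2 clause(s); 5 remain; assigned so far: [2]
unit clause [3] forces x3=T; simplify:
  drop -3 from [4, -3] -> [4]
  satisfied 2 clause(s); 3 remain; assigned so far: [2, 3]
unit clause [4] forces x4=T; simplify:
  drop -4 from [-4, -1] -> [-1]
  satisfied 2 clause(s); 1 remain; assigned so far: [2, 3, 4]
unit clause [-1] forces x1=F; simplify:
  satisfied 1 clause(s); 0 remain; assigned so far: [1, 2, 3, 4]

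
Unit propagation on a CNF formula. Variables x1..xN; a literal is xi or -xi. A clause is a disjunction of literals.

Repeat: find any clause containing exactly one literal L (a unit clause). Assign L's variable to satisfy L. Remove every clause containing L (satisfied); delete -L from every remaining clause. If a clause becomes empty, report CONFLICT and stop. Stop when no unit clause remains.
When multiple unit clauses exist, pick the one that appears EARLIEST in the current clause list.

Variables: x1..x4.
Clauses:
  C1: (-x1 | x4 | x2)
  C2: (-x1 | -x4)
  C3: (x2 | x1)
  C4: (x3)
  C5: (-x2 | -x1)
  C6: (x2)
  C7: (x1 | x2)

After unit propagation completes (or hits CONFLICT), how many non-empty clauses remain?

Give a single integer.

Answer: 0

Derivation:
unit clause [3] forces x3=T; simplify:
  satisfied 1 clause(s); 6 remain; assigned so far: [3]
unit clause [2] forces x2=T; simplify:
  drop -2 from [-2, -1] -> [-1]
  satisfied 4 clause(s); 2 remain; assigned so far: [2, 3]
unit clause [-1] forces x1=F; simplify:
  satisfied 2 clause(s); 0 remain; assigned so far: [1, 2, 3]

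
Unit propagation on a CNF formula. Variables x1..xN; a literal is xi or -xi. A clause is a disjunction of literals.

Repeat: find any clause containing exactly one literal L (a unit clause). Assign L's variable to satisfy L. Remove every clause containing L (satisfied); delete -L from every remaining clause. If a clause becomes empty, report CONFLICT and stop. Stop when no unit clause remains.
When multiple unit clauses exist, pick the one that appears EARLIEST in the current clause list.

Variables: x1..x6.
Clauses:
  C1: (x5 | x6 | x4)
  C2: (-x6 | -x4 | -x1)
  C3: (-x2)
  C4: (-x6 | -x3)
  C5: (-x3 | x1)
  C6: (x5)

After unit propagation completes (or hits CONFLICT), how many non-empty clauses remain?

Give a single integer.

unit clause [-2] forces x2=F; simplify:
  satisfied 1 clause(s); 5 remain; assigned so far: [2]
unit clause [5] forces x5=T; simplify:
  satisfied 2 clause(s); 3 remain; assigned so far: [2, 5]

Answer: 3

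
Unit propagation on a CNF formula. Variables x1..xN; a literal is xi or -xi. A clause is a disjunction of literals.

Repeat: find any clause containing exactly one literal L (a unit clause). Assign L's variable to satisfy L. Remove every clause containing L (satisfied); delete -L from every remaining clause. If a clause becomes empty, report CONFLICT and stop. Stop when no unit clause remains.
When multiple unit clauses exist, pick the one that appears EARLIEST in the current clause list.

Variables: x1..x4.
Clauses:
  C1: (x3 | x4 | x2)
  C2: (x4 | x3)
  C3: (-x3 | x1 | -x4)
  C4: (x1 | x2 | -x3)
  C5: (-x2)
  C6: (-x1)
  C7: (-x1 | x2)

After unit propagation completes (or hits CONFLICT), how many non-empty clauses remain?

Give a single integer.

unit clause [-2] forces x2=F; simplify:
  drop 2 from [3, 4, 2] -> [3, 4]
  drop 2 from [1, 2, -3] -> [1, -3]
  drop 2 from [-1, 2] -> [-1]
  satisfied 1 clause(s); 6 remain; assigned so far: [2]
unit clause [-1] forces x1=F; simplify:
  drop 1 from [-3, 1, -4] -> [-3, -4]
  drop 1 from [1, -3] -> [-3]
  satisfied 2 clause(s); 4 remain; assigned so far: [1, 2]
unit clause [-3] forces x3=F; simplify:
  drop 3 from [3, 4] -> [4]
  drop 3 from [4, 3] -> [4]
  satisfied 2 clause(s); 2 remain; assigned so far: [1, 2, 3]
unit clause [4] forces x4=T; simplify:
  satisfied 2 clause(s); 0 remain; assigned so far: [1, 2, 3, 4]

Answer: 0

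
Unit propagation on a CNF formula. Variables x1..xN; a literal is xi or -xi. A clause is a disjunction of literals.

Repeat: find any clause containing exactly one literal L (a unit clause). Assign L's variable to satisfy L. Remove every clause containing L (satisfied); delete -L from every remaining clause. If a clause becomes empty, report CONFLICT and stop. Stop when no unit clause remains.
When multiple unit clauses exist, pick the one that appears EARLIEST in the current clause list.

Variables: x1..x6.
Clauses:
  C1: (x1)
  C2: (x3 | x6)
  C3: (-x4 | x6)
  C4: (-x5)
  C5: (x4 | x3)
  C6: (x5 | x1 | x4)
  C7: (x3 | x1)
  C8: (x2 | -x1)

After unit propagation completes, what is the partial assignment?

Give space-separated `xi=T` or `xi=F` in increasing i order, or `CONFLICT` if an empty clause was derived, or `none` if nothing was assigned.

unit clause [1] forces x1=T; simplify:
  drop -1 from [2, -1] -> [2]
  satisfied 3 clause(s); 5 remain; assigned so far: [1]
unit clause [-5] forces x5=F; simplify:
  satisfied 1 clause(s); 4 remain; assigned so far: [1, 5]
unit clause [2] forces x2=T; simplify:
  satisfied 1 clause(s); 3 remain; assigned so far: [1, 2, 5]

Answer: x1=T x2=T x5=F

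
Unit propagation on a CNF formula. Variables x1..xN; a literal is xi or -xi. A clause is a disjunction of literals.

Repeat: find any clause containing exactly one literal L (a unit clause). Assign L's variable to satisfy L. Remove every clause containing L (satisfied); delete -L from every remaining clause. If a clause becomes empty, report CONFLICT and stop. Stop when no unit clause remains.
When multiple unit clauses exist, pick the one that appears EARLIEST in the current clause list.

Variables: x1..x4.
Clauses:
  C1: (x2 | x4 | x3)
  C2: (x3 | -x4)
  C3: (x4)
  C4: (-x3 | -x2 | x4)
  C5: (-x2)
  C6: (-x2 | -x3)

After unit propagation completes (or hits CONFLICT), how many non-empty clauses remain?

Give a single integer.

Answer: 0

Derivation:
unit clause [4] forces x4=T; simplify:
  drop -4 from [3, -4] -> [3]
  satisfied 3 clause(s); 3 remain; assigned so far: [4]
unit clause [3] forces x3=T; simplify:
  drop -3 from [-2, -3] -> [-2]
  satisfied 1 clause(s); 2 remain; assigned so far: [3, 4]
unit clause [-2] forces x2=F; simplify:
  satisfied 2 clause(s); 0 remain; assigned so far: [2, 3, 4]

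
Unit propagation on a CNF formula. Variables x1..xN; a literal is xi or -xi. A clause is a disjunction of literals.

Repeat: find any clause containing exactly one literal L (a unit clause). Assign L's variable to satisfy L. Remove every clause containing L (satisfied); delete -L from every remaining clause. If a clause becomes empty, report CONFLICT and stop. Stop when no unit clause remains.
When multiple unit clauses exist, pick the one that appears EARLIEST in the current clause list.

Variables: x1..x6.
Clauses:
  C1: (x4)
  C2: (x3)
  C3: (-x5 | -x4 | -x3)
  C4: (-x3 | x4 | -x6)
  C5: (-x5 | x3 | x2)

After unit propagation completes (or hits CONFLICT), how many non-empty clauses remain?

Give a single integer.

Answer: 0

Derivation:
unit clause [4] forces x4=T; simplify:
  drop -4 from [-5, -4, -3] -> [-5, -3]
  satisfied 2 clause(s); 3 remain; assigned so far: [4]
unit clause [3] forces x3=T; simplify:
  drop -3 from [-5, -3] -> [-5]
  satisfied 2 clause(s); 1 remain; assigned so far: [3, 4]
unit clause [-5] forces x5=F; simplify:
  satisfied 1 clause(s); 0 remain; assigned so far: [3, 4, 5]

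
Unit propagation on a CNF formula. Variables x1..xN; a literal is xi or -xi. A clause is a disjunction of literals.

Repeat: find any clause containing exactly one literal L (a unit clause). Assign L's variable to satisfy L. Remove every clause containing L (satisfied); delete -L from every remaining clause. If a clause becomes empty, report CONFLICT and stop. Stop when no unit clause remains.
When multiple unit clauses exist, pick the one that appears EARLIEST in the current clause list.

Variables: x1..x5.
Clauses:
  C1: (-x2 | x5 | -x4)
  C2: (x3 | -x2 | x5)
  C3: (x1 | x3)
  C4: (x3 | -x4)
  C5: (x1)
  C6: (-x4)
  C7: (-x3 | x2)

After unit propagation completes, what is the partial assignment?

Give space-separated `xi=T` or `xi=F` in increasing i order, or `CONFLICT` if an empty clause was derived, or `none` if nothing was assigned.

Answer: x1=T x4=F

Derivation:
unit clause [1] forces x1=T; simplify:
  satisfied 2 clause(s); 5 remain; assigned so far: [1]
unit clause [-4] forces x4=F; simplify:
  satisfied 3 clause(s); 2 remain; assigned so far: [1, 4]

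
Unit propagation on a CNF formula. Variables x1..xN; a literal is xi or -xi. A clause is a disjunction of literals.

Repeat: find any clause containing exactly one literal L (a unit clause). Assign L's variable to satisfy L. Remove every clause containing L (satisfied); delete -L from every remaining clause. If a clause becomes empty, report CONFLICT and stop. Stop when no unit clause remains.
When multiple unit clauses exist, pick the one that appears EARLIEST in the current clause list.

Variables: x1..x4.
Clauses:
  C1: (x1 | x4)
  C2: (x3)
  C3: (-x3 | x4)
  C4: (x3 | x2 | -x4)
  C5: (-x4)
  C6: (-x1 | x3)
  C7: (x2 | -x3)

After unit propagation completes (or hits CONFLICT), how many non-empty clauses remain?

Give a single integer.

unit clause [3] forces x3=T; simplify:
  drop -3 from [-3, 4] -> [4]
  drop -3 from [2, -3] -> [2]
  satisfied 3 clause(s); 4 remain; assigned so far: [3]
unit clause [4] forces x4=T; simplify:
  drop -4 from [-4] -> [] (empty!)
  satisfied 2 clause(s); 2 remain; assigned so far: [3, 4]
CONFLICT (empty clause)

Answer: 1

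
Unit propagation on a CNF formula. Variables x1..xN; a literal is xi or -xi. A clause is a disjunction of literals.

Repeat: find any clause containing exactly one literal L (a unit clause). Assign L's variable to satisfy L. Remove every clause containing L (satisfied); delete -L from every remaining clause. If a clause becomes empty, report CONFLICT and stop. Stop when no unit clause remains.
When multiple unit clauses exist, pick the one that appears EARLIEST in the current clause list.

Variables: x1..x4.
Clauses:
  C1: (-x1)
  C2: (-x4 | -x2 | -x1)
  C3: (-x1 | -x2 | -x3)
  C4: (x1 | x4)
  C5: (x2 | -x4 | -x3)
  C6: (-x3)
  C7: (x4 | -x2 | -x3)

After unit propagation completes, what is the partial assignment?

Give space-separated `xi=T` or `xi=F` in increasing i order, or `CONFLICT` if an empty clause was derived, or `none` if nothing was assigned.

Answer: x1=F x3=F x4=T

Derivation:
unit clause [-1] forces x1=F; simplify:
  drop 1 from [1, 4] -> [4]
  satisfied 3 clause(s); 4 remain; assigned so far: [1]
unit clause [4] forces x4=T; simplify:
  drop -4 from [2, -4, -3] -> [2, -3]
  satisfied 2 clause(s); 2 remain; assigned so far: [1, 4]
unit clause [-3] forces x3=F; simplify:
  satisfied 2 clause(s); 0 remain; assigned so far: [1, 3, 4]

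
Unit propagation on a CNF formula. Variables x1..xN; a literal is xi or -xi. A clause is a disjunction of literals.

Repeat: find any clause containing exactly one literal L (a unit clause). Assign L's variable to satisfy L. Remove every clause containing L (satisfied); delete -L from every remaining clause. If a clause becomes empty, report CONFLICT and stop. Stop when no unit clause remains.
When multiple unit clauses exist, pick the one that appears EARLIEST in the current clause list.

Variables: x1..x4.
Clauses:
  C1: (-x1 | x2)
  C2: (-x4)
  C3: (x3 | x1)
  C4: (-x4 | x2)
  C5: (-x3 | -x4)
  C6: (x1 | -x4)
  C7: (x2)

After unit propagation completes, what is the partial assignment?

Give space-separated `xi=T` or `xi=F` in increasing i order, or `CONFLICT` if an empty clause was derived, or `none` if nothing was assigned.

Answer: x2=T x4=F

Derivation:
unit clause [-4] forces x4=F; simplify:
  satisfied 4 clause(s); 3 remain; assigned so far: [4]
unit clause [2] forces x2=T; simplify:
  satisfied 2 clause(s); 1 remain; assigned so far: [2, 4]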